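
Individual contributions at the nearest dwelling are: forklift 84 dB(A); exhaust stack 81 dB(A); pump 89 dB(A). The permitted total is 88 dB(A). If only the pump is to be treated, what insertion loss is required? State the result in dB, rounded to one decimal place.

5.0 dB

Everything except the pump sums to 10^(84/10) + 10^(81/10) = 3.771e+08 in linear terms, 85.76 dB(A).
To meet 88 dB(A) overall, the treated pump may contribute at most 10^(88/10) − 3.771e+08 = 2.539e+08, i.e. 84.05 dB(A).
So the pump must be reduced from 89 to 84.05 dB(A): IL = 4.95 dB.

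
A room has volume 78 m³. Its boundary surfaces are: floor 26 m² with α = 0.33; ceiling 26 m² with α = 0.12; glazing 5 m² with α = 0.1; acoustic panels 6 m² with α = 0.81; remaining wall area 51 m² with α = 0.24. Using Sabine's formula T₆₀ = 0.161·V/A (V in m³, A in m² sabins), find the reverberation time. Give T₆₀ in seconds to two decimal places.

Summing Sᵢαᵢ: 26·0.33 + 26·0.12 + 5·0.1 + 6·0.81 + 51·0.24 = 29.30 m².
T₆₀ = 0.161·V/A = 0.161·78/29.30 = 0.429 s.

0.43 s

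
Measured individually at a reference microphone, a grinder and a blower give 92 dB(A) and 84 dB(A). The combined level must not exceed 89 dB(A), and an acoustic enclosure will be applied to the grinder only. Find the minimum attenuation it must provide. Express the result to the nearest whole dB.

The untreated sources together contribute 10^(84/10) = 2.512e+08, i.e. 84.00 dB(A).
To meet 89 dB(A) overall, the treated grinder may contribute at most 10^(89/10) − 2.512e+08 = 5.431e+08, i.e. 87.35 dB(A).
Required insertion loss = 92 − 87.35 = 4.65 dB.

5 dB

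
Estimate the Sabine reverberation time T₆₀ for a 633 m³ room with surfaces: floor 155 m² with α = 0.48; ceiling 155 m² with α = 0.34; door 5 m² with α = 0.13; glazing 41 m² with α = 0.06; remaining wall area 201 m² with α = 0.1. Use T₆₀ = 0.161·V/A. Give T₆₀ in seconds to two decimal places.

0.68 s

Summing Sᵢαᵢ: 155·0.48 + 155·0.34 + 5·0.13 + 41·0.06 + 201·0.1 = 150.31 m².
T₆₀ = 0.161·V/A = 0.161·633/150.31 = 0.678 s.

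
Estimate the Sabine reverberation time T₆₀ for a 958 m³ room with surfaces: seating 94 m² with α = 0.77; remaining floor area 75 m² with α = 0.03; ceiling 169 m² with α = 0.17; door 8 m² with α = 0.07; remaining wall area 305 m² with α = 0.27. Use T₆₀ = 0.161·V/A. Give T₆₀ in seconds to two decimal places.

0.83 s

Total absorption A = 94·0.77 + 75·0.03 + 169·0.17 + 8·0.07 + 305·0.27 = 186.27 m² sabins.
T₆₀ = 0.161 × 958 / 186.27 = 0.828 s.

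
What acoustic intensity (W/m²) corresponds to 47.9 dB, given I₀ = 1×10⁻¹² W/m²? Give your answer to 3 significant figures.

6.17e-08 W/m²

I/I₀ = 10^(47.9/10) = 6.166e+04, so I = 6.166e+04 × 10⁻¹² W/m².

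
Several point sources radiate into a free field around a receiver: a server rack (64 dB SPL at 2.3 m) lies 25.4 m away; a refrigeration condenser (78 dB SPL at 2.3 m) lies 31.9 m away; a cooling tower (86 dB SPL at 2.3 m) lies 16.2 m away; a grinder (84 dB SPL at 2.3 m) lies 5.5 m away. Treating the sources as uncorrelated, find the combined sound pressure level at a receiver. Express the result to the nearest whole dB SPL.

77 dB SPL

Propagate each source to the receiver with L = L_ref − 20·log₁₀(r/r_ref), then add intensities.
server rack: 64 − 20·log₁₀(25.4/2.3) = 64 − 20.86 = 43.14 dB SPL.
refrigeration condenser: 78 − 20·log₁₀(31.9/2.3) = 78 − 22.84 = 55.16 dB SPL.
cooling tower: 86 − 20·log₁₀(16.2/2.3) = 86 − 16.96 = 69.04 dB SPL.
grinder: 84 − 20·log₁₀(5.5/2.3) = 84 − 7.57 = 76.43 dB SPL.
Σ 10^(L/10) = 5.230e+07 → L_total = 10·log₁₀(5.230e+07) = 77.19 dB SPL.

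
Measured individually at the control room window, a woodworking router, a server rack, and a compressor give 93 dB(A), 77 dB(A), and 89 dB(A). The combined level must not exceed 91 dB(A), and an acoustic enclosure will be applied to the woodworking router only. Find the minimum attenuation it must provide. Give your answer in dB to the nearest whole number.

7 dB

The untreated sources together contribute 10^(77/10) + 10^(89/10) = 8.444e+08, i.e. 89.27 dB(A).
The limit corresponds to 10^(91/10) = 1.259e+09; subtracting the fixed part leaves 4.145e+08 for the woodworking router, i.e. 86.18 dB(A).
Required insertion loss = 93 − 86.18 = 6.82 dB.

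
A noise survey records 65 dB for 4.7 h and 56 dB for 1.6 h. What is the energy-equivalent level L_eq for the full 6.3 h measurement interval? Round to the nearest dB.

Weight each interval's intensity by its duration and average over T = 6.3 h:
Σ tᵢ·10^(Lᵢ/10) = 4.7·10^(65/10) + 1.6·10^(56/10) = 1.550e+07.
L_eq = 10·log₁₀(1.550e+07/6.3) = 63.91 dB.

64 dB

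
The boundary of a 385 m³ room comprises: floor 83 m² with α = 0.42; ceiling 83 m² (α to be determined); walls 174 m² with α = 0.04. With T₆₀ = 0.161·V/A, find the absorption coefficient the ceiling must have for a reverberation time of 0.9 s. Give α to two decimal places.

A = 0.161·V/T₆₀ = 0.161·385/0.9 = 68.87 m² sabins.
Absorption from the other surfaces = 83·0.42 + 174·0.04 = 41.82 m², so the ceiling must supply 27.05 m² over 83 m².
α = 27.05/83 = 0.326.

0.33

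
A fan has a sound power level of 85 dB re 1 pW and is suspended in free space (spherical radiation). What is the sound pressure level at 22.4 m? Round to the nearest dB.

Free-field spherical radiation: L_p = L_w − 10·log₁₀(4π·r²), r = 22.4 m.
4π·r² = 6305 m², 10·log₁₀ of that is 37.997 dB.
L_p = 85 − 37.997 = 47.00 dB.

47 dB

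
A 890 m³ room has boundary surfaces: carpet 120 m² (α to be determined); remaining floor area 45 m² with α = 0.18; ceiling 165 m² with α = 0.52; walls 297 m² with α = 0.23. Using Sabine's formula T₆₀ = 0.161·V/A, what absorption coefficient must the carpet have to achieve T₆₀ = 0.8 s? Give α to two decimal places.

0.14

A = 0.161·V/T₆₀ = 0.161·890/0.8 = 179.11 m² sabins.
Absorption from the other surfaces = 45·0.18 + 165·0.52 + 297·0.23 = 162.21 m², so the carpet must supply 16.90 m² over 120 m².
α = 16.90/120 = 0.141.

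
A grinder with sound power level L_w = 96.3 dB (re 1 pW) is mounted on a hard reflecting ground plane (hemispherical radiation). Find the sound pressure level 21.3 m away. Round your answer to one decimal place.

61.8 dB

L_p = L_w − 10·log₁₀(2π·r²) with r = 21.3 m.
2π·r² = 2851 m², 10·log₁₀ of that is 34.549 dB.
L_p = 96.3 − 34.549 = 61.75 dB.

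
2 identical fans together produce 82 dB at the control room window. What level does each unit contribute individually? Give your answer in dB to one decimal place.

79.0 dB

For N identical incoherent sources L_total = L₁ + 10·log₁₀ N, so L₁ = 82 − 10·log₁₀(2) = 82 − 3.010.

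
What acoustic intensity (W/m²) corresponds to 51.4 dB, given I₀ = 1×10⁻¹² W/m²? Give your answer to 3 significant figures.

1.38e-07 W/m²

L = 10·log₁₀(I/I₀) ⇒ I = I₀·10^(L/10) = 10⁻¹² × 10^5.14.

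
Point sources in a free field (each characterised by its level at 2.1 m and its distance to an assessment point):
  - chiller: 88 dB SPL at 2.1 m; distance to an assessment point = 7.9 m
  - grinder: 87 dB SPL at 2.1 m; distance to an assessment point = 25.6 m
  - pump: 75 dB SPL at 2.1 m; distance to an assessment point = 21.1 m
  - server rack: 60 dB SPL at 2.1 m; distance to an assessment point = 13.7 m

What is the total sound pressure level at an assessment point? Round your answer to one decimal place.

76.8 dB SPL

First find each source's level at the receiver (point-source: −20·log₁₀(r/r_ref)), then combine on an intensity basis.
chiller: 88 − 20·log₁₀(7.9/2.1) = 88 − 11.51 = 76.49 dB SPL.
grinder: 87 − 20·log₁₀(25.6/2.1) = 87 − 21.72 = 65.28 dB SPL.
pump: 75 − 20·log₁₀(21.1/2.1) = 75 − 20.04 = 54.96 dB SPL.
server rack: 60 − 20·log₁₀(13.7/2.1) = 60 − 16.29 = 43.71 dB SPL.
Σ 10^(L/10) = 4.829e+07 → L_total = 10·log₁₀(4.829e+07) = 76.84 dB SPL.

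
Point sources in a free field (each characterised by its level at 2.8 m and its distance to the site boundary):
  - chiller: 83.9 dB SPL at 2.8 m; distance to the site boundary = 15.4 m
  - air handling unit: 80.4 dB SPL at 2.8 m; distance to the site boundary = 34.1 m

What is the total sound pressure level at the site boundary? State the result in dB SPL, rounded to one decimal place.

Apply inverse-square spreading to bring every level to the receiver, then sum 10^(L/10).
chiller: 83.9 − 20·log₁₀(15.4/2.8) = 83.9 − 14.81 = 69.09 dB SPL.
air handling unit: 80.4 − 20·log₁₀(34.1/2.8) = 80.4 − 21.71 = 58.69 dB SPL.
Σ 10^(L/10) = 8.854e+06 → L_total = 10·log₁₀(8.854e+06) = 69.47 dB SPL.

69.5 dB SPL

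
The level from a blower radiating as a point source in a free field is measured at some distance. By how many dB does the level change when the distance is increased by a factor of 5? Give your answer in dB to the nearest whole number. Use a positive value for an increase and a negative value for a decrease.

A point source loses 6 dB per doubling of distance; generally ΔL = −20·log₁₀(r₂/r₁).
ΔL = −20·log₁₀(5) = -13.98 dB.

-14 dB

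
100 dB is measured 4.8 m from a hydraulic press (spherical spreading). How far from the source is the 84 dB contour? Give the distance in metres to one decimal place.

The 16.0 dB drop corresponds to a distance ratio of 10^(16.0/20) for a point source.
r₂ = 4.8·10^((100−84)/20) = 4.8·10^(16.0/20) = 30.29 m.

30.3 m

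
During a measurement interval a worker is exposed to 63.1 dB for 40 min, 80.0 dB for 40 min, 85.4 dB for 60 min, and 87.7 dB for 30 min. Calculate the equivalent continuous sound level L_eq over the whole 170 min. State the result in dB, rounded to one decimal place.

Weight each interval's intensity by its duration and average over T = 170 min:
Σ tᵢ·10^(Lᵢ/10) = 40·10^(63.1/10) + 40·10^(80.0/10) + 60·10^(85.4/10) + 30·10^(87.7/10) = 4.255e+10.
L_eq = 10·log₁₀(4.255e+10/170) = 83.98 dB.

84.0 dB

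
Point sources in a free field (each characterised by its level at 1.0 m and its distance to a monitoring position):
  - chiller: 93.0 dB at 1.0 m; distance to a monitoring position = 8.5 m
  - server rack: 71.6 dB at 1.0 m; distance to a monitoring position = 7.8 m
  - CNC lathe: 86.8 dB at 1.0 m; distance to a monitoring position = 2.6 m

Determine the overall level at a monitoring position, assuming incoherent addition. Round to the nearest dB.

80 dB

First find each source's level at the receiver (point-source: −20·log₁₀(r/r_ref)), then combine on an intensity basis.
chiller: 93.0 − 20·log₁₀(8.5/1.0) = 93.0 − 18.59 = 74.41 dB.
server rack: 71.6 − 20·log₁₀(7.8/1.0) = 71.6 − 17.84 = 53.76 dB.
CNC lathe: 86.8 − 20·log₁₀(2.6/1.0) = 86.8 − 8.30 = 78.50 dB.
Σ 10^(L/10) = 9.866e+07 → L_total = 10·log₁₀(9.866e+07) = 79.94 dB.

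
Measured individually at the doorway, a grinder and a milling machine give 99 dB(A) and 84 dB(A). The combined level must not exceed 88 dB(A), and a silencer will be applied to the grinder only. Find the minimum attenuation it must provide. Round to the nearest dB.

Fixed contribution from the other source: Σ 10^(L/10) = 10^(84/10) = 2.512e+08 (84.00 dB(A)).
To meet 88 dB(A) overall, the treated grinder may contribute at most 10^(88/10) − 2.512e+08 = 3.798e+08, i.e. 85.80 dB(A).
Required insertion loss = 99 − 85.80 = 13.20 dB.

13 dB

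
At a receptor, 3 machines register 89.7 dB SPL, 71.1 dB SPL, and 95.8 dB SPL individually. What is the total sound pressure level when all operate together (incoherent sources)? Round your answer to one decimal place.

96.8 dB SPL

Incoherent sources combine by intensity addition: L_total = 10·log₁₀(Σ 10^(L_i/10)).
Σ 10^(L/10) = 10^(89.7/10) + 10^(71.1/10) + 10^(95.8/10) = 4.748e+09.
L_total = 10·log₁₀(4.748e+09) = 96.77 dB SPL.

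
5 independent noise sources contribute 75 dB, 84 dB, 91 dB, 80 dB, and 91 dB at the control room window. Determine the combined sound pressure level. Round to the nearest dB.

95 dB

For uncorrelated sources the intensities add, so convert each level to linear form, sum, and take 10·log₁₀ of the total.
Σ 10^(L/10) = 10^(75/10) + 10^(84/10) + 10^(91/10) + 10^(80/10) + 10^(91/10) = 2.901e+09.
L_total = 10·log₁₀(2.901e+09) = 94.62 dB.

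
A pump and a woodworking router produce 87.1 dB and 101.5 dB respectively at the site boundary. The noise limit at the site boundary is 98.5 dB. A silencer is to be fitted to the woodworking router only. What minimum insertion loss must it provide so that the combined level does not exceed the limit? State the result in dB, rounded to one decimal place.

Fixed contribution from the other source: Σ 10^(L/10) = 10^(87.1/10) = 5.129e+08 (87.10 dB).
The limit corresponds to 10^(98.5/10) = 7.079e+09; subtracting the fixed part leaves 6.567e+09 for the woodworking router, i.e. 98.17 dB.
So the woodworking router must be reduced from 101.5 to 98.17 dB: IL = 3.33 dB.

3.3 dB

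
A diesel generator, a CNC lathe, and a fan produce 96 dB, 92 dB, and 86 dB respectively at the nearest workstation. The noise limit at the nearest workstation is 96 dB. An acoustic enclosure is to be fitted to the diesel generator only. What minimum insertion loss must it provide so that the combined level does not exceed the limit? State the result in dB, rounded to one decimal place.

3.0 dB

Fixed contribution from the other sources: Σ 10^(L/10) = 10^(92/10) + 10^(86/10) = 1.983e+09 (92.97 dB).
The limit corresponds to 10^(96/10) = 3.981e+09; subtracting the fixed part leaves 1.998e+09 for the diesel generator, i.e. 93.01 dB.
Required insertion loss = 96 − 93.01 = 2.99 dB.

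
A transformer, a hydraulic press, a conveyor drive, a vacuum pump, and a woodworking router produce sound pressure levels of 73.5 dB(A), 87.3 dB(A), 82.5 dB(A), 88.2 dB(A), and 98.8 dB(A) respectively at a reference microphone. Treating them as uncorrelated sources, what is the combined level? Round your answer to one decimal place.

99.5 dB(A)

For uncorrelated sources the intensities add, so convert each level to linear form, sum, and take 10·log₁₀ of the total.
Σ 10^(L/10) = 10^(73.5/10) + 10^(87.3/10) + 10^(82.5/10) + 10^(88.2/10) + 10^(98.8/10) = 8.984e+09.
L_total = 10·log₁₀(8.984e+09) = 99.53 dB(A).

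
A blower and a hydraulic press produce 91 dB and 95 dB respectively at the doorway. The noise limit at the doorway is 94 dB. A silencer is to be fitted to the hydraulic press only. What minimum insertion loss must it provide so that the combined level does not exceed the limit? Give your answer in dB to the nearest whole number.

4 dB

Fixed contribution from the other source: Σ 10^(L/10) = 10^(91/10) = 1.259e+09 (91.00 dB).
To meet 94 dB overall, the treated hydraulic press may contribute at most 10^(94/10) − 1.259e+09 = 1.253e+09, i.e. 90.98 dB.
Required insertion loss = 95 − 90.98 = 4.02 dB.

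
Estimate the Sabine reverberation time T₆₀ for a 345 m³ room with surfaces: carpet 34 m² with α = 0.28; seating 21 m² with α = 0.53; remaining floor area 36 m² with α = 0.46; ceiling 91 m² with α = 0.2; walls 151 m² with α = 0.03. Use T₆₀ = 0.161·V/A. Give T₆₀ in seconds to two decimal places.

Summing Sᵢαᵢ: 34·0.28 + 21·0.53 + 36·0.46 + 91·0.2 + 151·0.03 = 59.94 m².
T₆₀ = 0.161 × 345 / 59.94 = 0.927 s.

0.93 s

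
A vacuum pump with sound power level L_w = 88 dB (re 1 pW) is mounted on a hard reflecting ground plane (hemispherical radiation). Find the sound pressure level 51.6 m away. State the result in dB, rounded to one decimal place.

Free-field hemispherical radiation: L_p = L_w − 10·log₁₀(2π·r²), r = 51.6 m.
2π·r² = 1.673e+04 m², 10·log₁₀ of that is 42.235 dB.
L_p = 88 − 42.235 = 45.77 dB.

45.8 dB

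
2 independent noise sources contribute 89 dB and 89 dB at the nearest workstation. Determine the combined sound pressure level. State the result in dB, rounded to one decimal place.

Incoherent sources combine by intensity addition: L_total = 10·log₁₀(Σ 10^(L_i/10)).
Σ 10^(L/10) = 10^(89/10) + 10^(89/10) = 1.589e+09.
L_total = 10·log₁₀(1.589e+09) = 92.01 dB.

92.0 dB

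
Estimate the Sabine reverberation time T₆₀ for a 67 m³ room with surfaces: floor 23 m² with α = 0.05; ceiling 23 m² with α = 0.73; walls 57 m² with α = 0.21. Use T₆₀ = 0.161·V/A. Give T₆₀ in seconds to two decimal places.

0.36 s

Summing Sᵢαᵢ: 23·0.05 + 23·0.73 + 57·0.21 = 29.91 m².
T₆₀ = 0.161 × 67 / 29.91 = 0.361 s.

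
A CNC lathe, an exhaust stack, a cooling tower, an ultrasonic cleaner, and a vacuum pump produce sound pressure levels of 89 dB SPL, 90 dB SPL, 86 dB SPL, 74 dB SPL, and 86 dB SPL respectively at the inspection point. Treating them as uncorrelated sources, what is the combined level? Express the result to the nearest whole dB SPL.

For uncorrelated sources the intensities add, so convert each level to linear form, sum, and take 10·log₁₀ of the total.
Σ 10^(L/10) = 10^(89/10) + 10^(90/10) + 10^(86/10) + 10^(74/10) + 10^(86/10) = 2.616e+09.
L_total = 10·log₁₀(2.616e+09) = 94.18 dB SPL.

94 dB SPL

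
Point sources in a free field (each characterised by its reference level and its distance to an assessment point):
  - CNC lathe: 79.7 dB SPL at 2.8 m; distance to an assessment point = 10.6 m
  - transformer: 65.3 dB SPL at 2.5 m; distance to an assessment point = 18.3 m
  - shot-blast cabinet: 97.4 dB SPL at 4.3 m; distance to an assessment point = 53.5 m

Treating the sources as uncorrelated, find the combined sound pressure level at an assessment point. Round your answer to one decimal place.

First find each source's level at the receiver (point-source: −20·log₁₀(r/r_ref)), then combine on an intensity basis.
CNC lathe: 79.7 − 20·log₁₀(10.6/2.8) = 79.7 − 11.56 = 68.14 dB SPL.
transformer: 65.3 − 20·log₁₀(18.3/2.5) = 65.3 − 17.29 = 48.01 dB SPL.
shot-blast cabinet: 97.4 − 20·log₁₀(53.5/4.3) = 97.4 − 21.90 = 75.50 dB SPL.
Σ 10^(L/10) = 4.208e+07 → L_total = 10·log₁₀(4.208e+07) = 76.24 dB SPL.

76.2 dB SPL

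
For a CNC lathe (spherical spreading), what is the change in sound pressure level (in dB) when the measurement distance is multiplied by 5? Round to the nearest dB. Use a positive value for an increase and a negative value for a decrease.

-14 dB

A point source loses 6 dB per doubling of distance; generally ΔL = −20·log₁₀(r₂/r₁).
ΔL = −20·log₁₀(5) = -13.98 dB.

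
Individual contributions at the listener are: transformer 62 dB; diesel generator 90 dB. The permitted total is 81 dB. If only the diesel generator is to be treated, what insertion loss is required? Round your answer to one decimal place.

9.1 dB

Fixed contribution from the other source: Σ 10^(L/10) = 10^(62/10) = 1.585e+06 (62.00 dB).
The limit corresponds to 10^(81/10) = 1.259e+08; subtracting the fixed part leaves 1.243e+08 for the diesel generator, i.e. 80.94 dB.
Required insertion loss = 90 − 80.94 = 9.06 dB.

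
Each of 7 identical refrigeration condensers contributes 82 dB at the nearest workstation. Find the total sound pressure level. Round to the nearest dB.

With 7 equal, uncorrelated contributions the intensity is 7× that of one unit, giving a rise of 10·log₁₀ 7.
L_total = 82 + 10·log₁₀(7) = 82 + 8.451 = 90.45 dB.

90 dB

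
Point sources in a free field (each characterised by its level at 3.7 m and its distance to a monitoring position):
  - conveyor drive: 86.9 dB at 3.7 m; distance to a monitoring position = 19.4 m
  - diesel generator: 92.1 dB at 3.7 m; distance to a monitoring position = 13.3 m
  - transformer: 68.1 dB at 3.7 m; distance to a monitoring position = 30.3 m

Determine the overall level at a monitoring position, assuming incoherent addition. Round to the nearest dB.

First find each source's level at the receiver (point-source: −20·log₁₀(r/r_ref)), then combine on an intensity basis.
conveyor drive: 86.9 − 20·log₁₀(19.4/3.7) = 86.9 − 14.39 = 72.51 dB.
diesel generator: 92.1 − 20·log₁₀(13.3/3.7) = 92.1 − 11.11 = 80.99 dB.
transformer: 68.1 − 20·log₁₀(30.3/3.7) = 68.1 − 18.26 = 49.84 dB.
Σ 10^(L/10) = 1.434e+08 → L_total = 10·log₁₀(1.434e+08) = 81.57 dB.

82 dB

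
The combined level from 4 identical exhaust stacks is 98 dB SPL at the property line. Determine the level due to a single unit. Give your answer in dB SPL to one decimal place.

4 equal contributions raise the level by 10·log₁₀ 4 = 6.021 dB, so each unit alone gives 98 − 6.021.

92.0 dB SPL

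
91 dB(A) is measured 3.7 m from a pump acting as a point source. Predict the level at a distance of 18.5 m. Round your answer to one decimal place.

Spherical spreading from a point source gives a 20·log₁₀(r₂/r₁) drop.
L₂ = 91 − 20·log₁₀(18.5/3.7) = 91 − 13.979 = 77.02 dB(A).

77.0 dB(A)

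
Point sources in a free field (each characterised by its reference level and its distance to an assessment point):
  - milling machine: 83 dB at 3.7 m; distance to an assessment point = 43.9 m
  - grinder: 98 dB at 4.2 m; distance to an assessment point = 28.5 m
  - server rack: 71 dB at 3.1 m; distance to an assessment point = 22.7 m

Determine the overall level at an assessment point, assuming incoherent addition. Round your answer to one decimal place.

First find each source's level at the receiver (point-source: −20·log₁₀(r/r_ref)), then combine on an intensity basis.
milling machine: 83 − 20·log₁₀(43.9/3.7) = 83 − 21.49 = 61.51 dB.
grinder: 98 − 20·log₁₀(28.5/4.2) = 98 − 16.63 = 81.37 dB.
server rack: 71 − 20·log₁₀(22.7/3.1) = 71 − 17.29 = 53.71 dB.
Σ 10^(L/10) = 1.387e+08 → L_total = 10·log₁₀(1.387e+08) = 81.42 dB.

81.4 dB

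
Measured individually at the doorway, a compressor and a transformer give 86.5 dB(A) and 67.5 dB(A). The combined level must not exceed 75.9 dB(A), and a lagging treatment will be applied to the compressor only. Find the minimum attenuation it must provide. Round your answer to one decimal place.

Everything except the compressor sums to 10^(67.5/10) = 5.623e+06 in linear terms, 67.50 dB(A).
The limit corresponds to 10^(75.9/10) = 3.890e+07; subtracting the fixed part leaves 3.328e+07 for the compressor, i.e. 75.22 dB(A).
Required insertion loss = 86.5 − 75.22 = 11.28 dB.

11.3 dB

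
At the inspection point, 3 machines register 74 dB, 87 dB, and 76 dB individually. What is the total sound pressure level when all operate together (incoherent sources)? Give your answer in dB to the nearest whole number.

Incoherent sources combine by intensity addition: L_total = 10·log₁₀(Σ 10^(L_i/10)).
Σ 10^(L/10) = 10^(74/10) + 10^(87/10) + 10^(76/10) = 5.661e+08.
L_total = 10·log₁₀(5.661e+08) = 87.53 dB.

88 dB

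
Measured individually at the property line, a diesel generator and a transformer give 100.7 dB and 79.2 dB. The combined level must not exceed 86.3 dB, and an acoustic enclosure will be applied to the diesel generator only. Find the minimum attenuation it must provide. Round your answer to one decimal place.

Everything except the diesel generator sums to 10^(79.2/10) = 8.318e+07 in linear terms, 79.20 dB.
To meet 86.3 dB overall, the treated diesel generator may contribute at most 10^(86.3/10) − 8.318e+07 = 3.434e+08, i.e. 85.36 dB.
So the diesel generator must be reduced from 100.7 to 85.36 dB: IL = 15.34 dB.

15.3 dB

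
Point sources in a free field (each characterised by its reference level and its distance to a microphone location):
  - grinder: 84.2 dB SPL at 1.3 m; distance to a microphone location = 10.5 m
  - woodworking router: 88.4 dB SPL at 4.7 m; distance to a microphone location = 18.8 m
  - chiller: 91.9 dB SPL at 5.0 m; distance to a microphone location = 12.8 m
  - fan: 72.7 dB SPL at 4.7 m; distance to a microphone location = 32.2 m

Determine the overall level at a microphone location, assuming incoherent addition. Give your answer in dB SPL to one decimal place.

84.5 dB SPL

Apply inverse-square spreading to bring every level to the receiver, then sum 10^(L/10).
grinder: 84.2 − 20·log₁₀(10.5/1.3) = 84.2 − 18.14 = 66.06 dB SPL.
woodworking router: 88.4 − 20·log₁₀(18.8/4.7) = 88.4 − 12.04 = 76.36 dB SPL.
chiller: 91.9 − 20·log₁₀(12.8/5.0) = 91.9 − 8.16 = 83.74 dB SPL.
fan: 72.7 − 20·log₁₀(32.2/4.7) = 72.7 − 16.72 = 55.98 dB SPL.
Σ 10^(L/10) = 2.840e+08 → L_total = 10·log₁₀(2.840e+08) = 84.53 dB SPL.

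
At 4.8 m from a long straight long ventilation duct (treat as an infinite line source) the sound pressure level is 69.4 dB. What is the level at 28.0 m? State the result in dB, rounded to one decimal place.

61.7 dB

Cylindrical spreading from a line source gives a 10·log₁₀(r₂/r₁) drop.
L₂ = 69.4 − 10·log₁₀(28.0/4.8) = 69.4 − 7.659 = 61.74 dB.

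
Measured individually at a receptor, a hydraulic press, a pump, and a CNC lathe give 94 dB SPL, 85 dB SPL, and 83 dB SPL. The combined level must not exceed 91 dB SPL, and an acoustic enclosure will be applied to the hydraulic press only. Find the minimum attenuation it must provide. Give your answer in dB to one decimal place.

The untreated sources together contribute 10^(85/10) + 10^(83/10) = 5.158e+08, i.e. 87.12 dB SPL.
To meet 91 dB SPL overall, the treated hydraulic press may contribute at most 10^(91/10) − 5.158e+08 = 7.432e+08, i.e. 88.71 dB SPL.
So the hydraulic press must be reduced from 94 to 88.71 dB SPL: IL = 5.29 dB.

5.3 dB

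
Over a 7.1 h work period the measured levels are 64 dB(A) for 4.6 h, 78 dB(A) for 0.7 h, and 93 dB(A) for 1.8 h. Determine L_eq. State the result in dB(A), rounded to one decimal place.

87.1 dB(A)

Weight each interval's intensity by its duration and average over T = 7.1 h:
Σ tᵢ·10^(Lᵢ/10) = 4.6·10^(64/10) + 0.7·10^(78/10) + 1.8·10^(93/10) = 3.647e+09.
L_eq = 10·log₁₀(3.647e+09/7.1) = 87.11 dB(A).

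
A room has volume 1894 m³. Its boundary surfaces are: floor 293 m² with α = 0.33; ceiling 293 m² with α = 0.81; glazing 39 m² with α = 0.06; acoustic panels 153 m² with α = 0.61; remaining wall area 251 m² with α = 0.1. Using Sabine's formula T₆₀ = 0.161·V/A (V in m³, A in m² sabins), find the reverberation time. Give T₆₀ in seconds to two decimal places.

A = Σ Sᵢαᵢ = 293·0.33 + 293·0.81 + 39·0.06 + 153·0.61 + 251·0.1 = 454.79 m².
T₆₀ = 0.161·V/A = 0.161·1894/454.79 = 0.670 s.

0.67 s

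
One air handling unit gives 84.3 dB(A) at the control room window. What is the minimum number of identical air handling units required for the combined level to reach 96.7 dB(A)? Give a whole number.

18

Need L₁ + 10·log₁₀ N ≥ 96.7, i.e. log₁₀ N ≥ 1.24.
N ≥ 10^(12.4/10) = 17.378, so N = 18.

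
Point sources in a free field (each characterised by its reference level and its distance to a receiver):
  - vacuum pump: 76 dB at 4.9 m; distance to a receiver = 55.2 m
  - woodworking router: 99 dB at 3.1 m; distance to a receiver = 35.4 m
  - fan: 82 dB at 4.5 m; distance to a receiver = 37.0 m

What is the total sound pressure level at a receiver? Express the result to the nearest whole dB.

Propagate each source to the receiver with L = L_ref − 20·log₁₀(r/r_ref), then add intensities.
vacuum pump: 76 − 20·log₁₀(55.2/4.9) = 76 − 21.03 = 54.97 dB.
woodworking router: 99 − 20·log₁₀(35.4/3.1) = 99 − 21.15 = 77.85 dB.
fan: 82 − 20·log₁₀(37.0/4.5) = 82 − 18.30 = 63.70 dB.
Σ 10^(L/10) = 6.357e+07 → L_total = 10·log₁₀(6.357e+07) = 78.03 dB.

78 dB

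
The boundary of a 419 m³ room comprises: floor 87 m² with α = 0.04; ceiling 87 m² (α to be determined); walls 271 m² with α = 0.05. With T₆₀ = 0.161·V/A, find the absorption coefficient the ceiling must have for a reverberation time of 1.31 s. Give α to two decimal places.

From T₆₀ = 0.161·V/A, the target T₆₀ = 1.31 s needs A = 0.161·419/1.31 = 51.50 m².
Absorption from the other surfaces = 87·0.04 + 271·0.05 = 17.03 m², so the ceiling must supply 34.47 m² over 87 m².
α = 34.47/87 = 0.396.

0.40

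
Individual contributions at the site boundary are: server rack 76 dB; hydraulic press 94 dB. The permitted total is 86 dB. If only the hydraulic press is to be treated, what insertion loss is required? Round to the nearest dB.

The untreated sources together contribute 10^(76/10) = 3.981e+07, i.e. 76.00 dB.
To meet 86 dB overall, the treated hydraulic press may contribute at most 10^(86/10) − 3.981e+07 = 3.583e+08, i.e. 85.54 dB.
Required insertion loss = 94 − 85.54 = 8.46 dB.

8 dB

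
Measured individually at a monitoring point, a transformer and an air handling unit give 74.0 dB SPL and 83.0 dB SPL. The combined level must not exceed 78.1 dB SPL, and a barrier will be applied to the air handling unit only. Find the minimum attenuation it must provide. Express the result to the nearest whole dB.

Everything except the air handling unit sums to 10^(74.0/10) = 2.512e+07 in linear terms, 74.00 dB SPL.
The limit corresponds to 10^(78.1/10) = 6.457e+07; subtracting the fixed part leaves 3.945e+07 for the air handling unit, i.e. 75.96 dB SPL.
So the air handling unit must be reduced from 83.0 to 75.96 dB SPL: IL = 7.04 dB.

7 dB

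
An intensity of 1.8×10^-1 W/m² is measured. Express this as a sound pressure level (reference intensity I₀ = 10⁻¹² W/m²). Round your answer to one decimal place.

112.6 dB

Dividing by I₀ shifts the exponent by 12: I/I₀ = 1.8×10^11.
L = 10·(0.2553 + 11) = 112.55 dB.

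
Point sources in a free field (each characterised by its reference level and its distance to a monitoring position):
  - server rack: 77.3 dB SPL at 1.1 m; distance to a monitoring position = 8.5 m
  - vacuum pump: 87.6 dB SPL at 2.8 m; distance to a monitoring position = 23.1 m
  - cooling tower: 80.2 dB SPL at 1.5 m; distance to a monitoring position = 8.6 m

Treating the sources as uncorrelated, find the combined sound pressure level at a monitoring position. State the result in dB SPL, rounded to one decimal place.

71.0 dB SPL

Apply inverse-square spreading to bring every level to the receiver, then sum 10^(L/10).
server rack: 77.3 − 20·log₁₀(8.5/1.1) = 77.3 − 17.76 = 59.54 dB SPL.
vacuum pump: 87.6 − 20·log₁₀(23.1/2.8) = 87.6 − 18.33 = 69.27 dB SPL.
cooling tower: 80.2 − 20·log₁₀(8.6/1.5) = 80.2 − 15.17 = 65.03 dB SPL.
Σ 10^(L/10) = 1.254e+07 → L_total = 10·log₁₀(1.254e+07) = 70.98 dB SPL.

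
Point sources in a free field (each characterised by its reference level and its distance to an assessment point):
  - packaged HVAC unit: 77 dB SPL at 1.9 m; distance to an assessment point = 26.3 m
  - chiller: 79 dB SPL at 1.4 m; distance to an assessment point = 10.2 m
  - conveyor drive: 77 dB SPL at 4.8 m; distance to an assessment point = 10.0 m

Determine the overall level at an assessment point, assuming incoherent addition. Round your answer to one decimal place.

First find each source's level at the receiver (point-source: −20·log₁₀(r/r_ref)), then combine on an intensity basis.
packaged HVAC unit: 77 − 20·log₁₀(26.3/1.9) = 77 − 22.82 = 54.18 dB SPL.
chiller: 79 − 20·log₁₀(10.2/1.4) = 79 − 17.25 = 61.75 dB SPL.
conveyor drive: 77 − 20·log₁₀(10.0/4.8) = 77 − 6.38 = 70.62 dB SPL.
Σ 10^(L/10) = 1.331e+07 → L_total = 10·log₁₀(1.331e+07) = 71.24 dB SPL.

71.2 dB SPL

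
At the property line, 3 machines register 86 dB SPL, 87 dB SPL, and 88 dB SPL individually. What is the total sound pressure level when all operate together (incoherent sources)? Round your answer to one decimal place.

Incoherent sources combine by intensity addition: L_total = 10·log₁₀(Σ 10^(L_i/10)).
Σ 10^(L/10) = 10^(86/10) + 10^(87/10) + 10^(88/10) = 1.530e+09.
L_total = 10·log₁₀(1.530e+09) = 91.85 dB SPL.

91.8 dB SPL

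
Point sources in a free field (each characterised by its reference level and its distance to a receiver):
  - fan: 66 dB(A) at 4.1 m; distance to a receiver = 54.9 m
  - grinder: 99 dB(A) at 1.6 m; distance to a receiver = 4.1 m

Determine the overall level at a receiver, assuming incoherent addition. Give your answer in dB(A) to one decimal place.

90.8 dB(A)

Apply inverse-square spreading to bring every level to the receiver, then sum 10^(L/10).
fan: 66 − 20·log₁₀(54.9/4.1) = 66 − 22.54 = 43.46 dB(A).
grinder: 99 − 20·log₁₀(4.1/1.6) = 99 − 8.17 = 90.83 dB(A).
Σ 10^(L/10) = 1.210e+09 → L_total = 10·log₁₀(1.210e+09) = 90.83 dB(A).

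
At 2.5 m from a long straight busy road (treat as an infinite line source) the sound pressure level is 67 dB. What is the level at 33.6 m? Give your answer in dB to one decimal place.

Line-source attenuation: ΔL = 10·log₁₀(r₂/r₁) = 10·log₁₀(33.6/2.5) = 11.284 dB.
L₂ = 67 − 10·log₁₀(33.6/2.5) = 67 − 11.284 = 55.72 dB.

55.7 dB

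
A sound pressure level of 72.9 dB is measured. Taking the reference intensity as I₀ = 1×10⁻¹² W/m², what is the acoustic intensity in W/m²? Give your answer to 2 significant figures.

1.9e-05 W/m²

I = I₀·10^(L/10) = 10⁻¹² × 10^(72.9/10) = 10^(-4.710).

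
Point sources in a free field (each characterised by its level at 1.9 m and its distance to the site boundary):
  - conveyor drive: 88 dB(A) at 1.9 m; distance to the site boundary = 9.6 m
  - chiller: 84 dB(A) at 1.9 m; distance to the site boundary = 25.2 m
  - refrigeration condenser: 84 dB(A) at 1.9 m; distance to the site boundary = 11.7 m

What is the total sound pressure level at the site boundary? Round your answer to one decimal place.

75.2 dB(A)

Apply inverse-square spreading to bring every level to the receiver, then sum 10^(L/10).
conveyor drive: 88 − 20·log₁₀(9.6/1.9) = 88 − 14.07 = 73.93 dB(A).
chiller: 84 − 20·log₁₀(25.2/1.9) = 84 − 22.45 = 61.55 dB(A).
refrigeration condenser: 84 − 20·log₁₀(11.7/1.9) = 84 − 15.79 = 68.21 dB(A).
Σ 10^(L/10) = 3.277e+07 → L_total = 10·log₁₀(3.277e+07) = 75.15 dB(A).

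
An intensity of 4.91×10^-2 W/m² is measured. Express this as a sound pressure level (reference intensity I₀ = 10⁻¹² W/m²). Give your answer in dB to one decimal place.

106.9 dB

Dividing by I₀ shifts the exponent by 12: I/I₀ = 4.91×10^10.
L = 10·(0.6911 + 10) = 106.91 dB.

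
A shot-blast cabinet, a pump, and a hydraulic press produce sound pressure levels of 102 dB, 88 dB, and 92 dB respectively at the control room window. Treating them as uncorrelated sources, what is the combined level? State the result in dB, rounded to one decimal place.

Incoherent sources combine by intensity addition: L_total = 10·log₁₀(Σ 10^(L_i/10)).
Σ 10^(L/10) = 10^(102/10) + 10^(88/10) + 10^(92/10) = 1.806e+10.
L_total = 10·log₁₀(1.806e+10) = 102.57 dB.

102.6 dB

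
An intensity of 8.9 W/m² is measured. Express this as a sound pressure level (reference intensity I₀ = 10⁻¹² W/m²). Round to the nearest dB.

129 dB

I/I₀ = 8.9/10⁻¹² = 8.9×10^12, and L = 10·log₁₀(I/I₀).
L = 10·(0.9494 + 12) = 129.49 dB.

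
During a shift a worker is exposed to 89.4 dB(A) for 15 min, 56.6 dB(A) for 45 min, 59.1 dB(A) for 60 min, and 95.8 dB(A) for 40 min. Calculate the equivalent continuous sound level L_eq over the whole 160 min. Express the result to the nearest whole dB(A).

Weight each interval's intensity by its duration and average over T = 160 min:
Σ tᵢ·10^(Lᵢ/10) = 15·10^(89.4/10) + 45·10^(56.6/10) + 60·10^(59.1/10) + 40·10^(95.8/10) = 1.652e+11.
L_eq = 10·log₁₀(1.652e+11/160) = 90.14 dB(A).

90 dB(A)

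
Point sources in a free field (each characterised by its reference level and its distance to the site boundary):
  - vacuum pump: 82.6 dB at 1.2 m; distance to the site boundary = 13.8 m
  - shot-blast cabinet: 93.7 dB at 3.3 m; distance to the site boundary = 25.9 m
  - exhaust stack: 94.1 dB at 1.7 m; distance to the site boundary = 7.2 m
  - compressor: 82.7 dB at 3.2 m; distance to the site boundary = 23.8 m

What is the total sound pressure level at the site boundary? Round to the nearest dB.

83 dB

First find each source's level at the receiver (point-source: −20·log₁₀(r/r_ref)), then combine on an intensity basis.
vacuum pump: 82.6 − 20·log₁₀(13.8/1.2) = 82.6 − 21.21 = 61.39 dB.
shot-blast cabinet: 93.7 − 20·log₁₀(25.9/3.3) = 93.7 − 17.90 = 75.80 dB.
exhaust stack: 94.1 − 20·log₁₀(7.2/1.7) = 94.1 − 12.54 = 81.56 dB.
compressor: 82.7 − 20·log₁₀(23.8/3.2) = 82.7 − 17.43 = 65.27 dB.
Σ 10^(L/10) = 1.861e+08 → L_total = 10·log₁₀(1.861e+08) = 82.70 dB.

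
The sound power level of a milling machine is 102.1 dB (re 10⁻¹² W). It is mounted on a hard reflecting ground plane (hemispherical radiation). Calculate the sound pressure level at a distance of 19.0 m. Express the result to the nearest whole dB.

69 dB

Free-field hemispherical radiation: L_p = L_w − 10·log₁₀(2π·r²), r = 19.0 m.
2π·r² = 2268 m², 10·log₁₀ of that is 33.557 dB.
L_p = 102.1 − 33.557 = 68.54 dB.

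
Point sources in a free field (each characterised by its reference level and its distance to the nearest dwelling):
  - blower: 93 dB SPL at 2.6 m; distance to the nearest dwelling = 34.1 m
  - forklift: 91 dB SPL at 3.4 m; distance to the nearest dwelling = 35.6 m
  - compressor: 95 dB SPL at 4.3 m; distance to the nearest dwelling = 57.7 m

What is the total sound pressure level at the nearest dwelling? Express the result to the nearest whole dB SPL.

76 dB SPL

Propagate each source to the receiver with L = L_ref − 20·log₁₀(r/r_ref), then add intensities.
blower: 93 − 20·log₁₀(34.1/2.6) = 93 − 22.36 = 70.64 dB SPL.
forklift: 91 − 20·log₁₀(35.6/3.4) = 91 − 20.40 = 70.60 dB SPL.
compressor: 95 − 20·log₁₀(57.7/4.3) = 95 − 22.55 = 72.45 dB SPL.
Σ 10^(L/10) = 4.064e+07 → L_total = 10·log₁₀(4.064e+07) = 76.09 dB SPL.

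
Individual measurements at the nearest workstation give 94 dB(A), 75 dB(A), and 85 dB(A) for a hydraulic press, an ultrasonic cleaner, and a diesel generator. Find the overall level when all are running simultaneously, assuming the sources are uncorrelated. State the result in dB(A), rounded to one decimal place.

For uncorrelated sources the intensities add, so convert each level to linear form, sum, and take 10·log₁₀ of the total.
Σ 10^(L/10) = 10^(94/10) + 10^(75/10) + 10^(85/10) = 2.860e+09.
L_total = 10·log₁₀(2.860e+09) = 94.56 dB(A).

94.6 dB(A)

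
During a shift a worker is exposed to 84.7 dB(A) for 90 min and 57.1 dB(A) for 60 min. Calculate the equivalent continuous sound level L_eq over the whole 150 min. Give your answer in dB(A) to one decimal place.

L_eq = 10·log₁₀[(1/T)·Σ tᵢ·10^(Lᵢ/10)] with T = 150 min.
Σ tᵢ·10^(Lᵢ/10) = 90·10^(84.7/10) + 60·10^(57.1/10) = 2.659e+10.
L_eq = 10·log₁₀(2.659e+10/150) = 82.49 dB(A).

82.5 dB(A)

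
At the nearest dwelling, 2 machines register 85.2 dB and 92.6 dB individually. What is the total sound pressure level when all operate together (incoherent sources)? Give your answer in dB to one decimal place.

93.3 dB

Incoherent sources combine by intensity addition: L_total = 10·log₁₀(Σ 10^(L_i/10)).
Σ 10^(L/10) = 10^(85.2/10) + 10^(92.6/10) = 2.151e+09.
L_total = 10·log₁₀(2.151e+09) = 93.33 dB.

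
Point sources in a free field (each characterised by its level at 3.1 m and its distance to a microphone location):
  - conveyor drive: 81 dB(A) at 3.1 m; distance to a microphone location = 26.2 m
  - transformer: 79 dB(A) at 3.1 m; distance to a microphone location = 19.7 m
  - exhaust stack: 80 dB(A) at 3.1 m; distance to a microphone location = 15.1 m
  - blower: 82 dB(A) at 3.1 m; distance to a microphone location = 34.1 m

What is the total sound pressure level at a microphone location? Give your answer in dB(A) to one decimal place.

69.7 dB(A)

Apply inverse-square spreading to bring every level to the receiver, then sum 10^(L/10).
conveyor drive: 81 − 20·log₁₀(26.2/3.1) = 81 − 18.54 = 62.46 dB(A).
transformer: 79 − 20·log₁₀(19.7/3.1) = 79 − 16.06 = 62.94 dB(A).
exhaust stack: 80 − 20·log₁₀(15.1/3.1) = 80 − 13.75 = 66.25 dB(A).
blower: 82 − 20·log₁₀(34.1/3.1) = 82 − 20.83 = 61.17 dB(A).
Σ 10^(L/10) = 9.254e+06 → L_total = 10·log₁₀(9.254e+06) = 69.66 dB(A).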